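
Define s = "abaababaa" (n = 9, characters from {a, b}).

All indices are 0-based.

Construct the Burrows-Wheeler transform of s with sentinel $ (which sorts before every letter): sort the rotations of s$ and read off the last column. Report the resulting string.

rank  rotation    last
    0  $abaababaa  a
    1  a$abaababa  a
    2  aa$abaabab  b
    3  aababaa$ab  b
    4  abaa$abaab  b
    5  abaababaa$  $
    6  ababaa$aba  a
    7  baa$abaaba  a
    8  baababaa$a  a
    9  babaa$abaa  a

aabbb$aaaa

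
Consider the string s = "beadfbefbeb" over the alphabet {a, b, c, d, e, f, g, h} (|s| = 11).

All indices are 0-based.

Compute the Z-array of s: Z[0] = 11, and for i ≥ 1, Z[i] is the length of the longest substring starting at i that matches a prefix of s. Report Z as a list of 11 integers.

[11, 0, 0, 0, 0, 2, 0, 0, 2, 0, 1]

Z[0]=11
i=1: outside box; Z[1]=0
i=2: outside box; Z[2]=0
i=3: outside box; Z[3]=0
i=4: outside box; Z[4]=0
i=5: outside box; Z[5]=2 grow→box=[5,7)
i=6: min(r-i=1, Z[1]=0)=0; Z[6]=0
i=7: outside box; Z[7]=0
i=8: outside box; Z[8]=2 grow→box=[8,10)
i=9: min(r-i=1, Z[1]=0)=0; Z[9]=0
i=10: outside box; Z[10]=1 grow→box=[10,11)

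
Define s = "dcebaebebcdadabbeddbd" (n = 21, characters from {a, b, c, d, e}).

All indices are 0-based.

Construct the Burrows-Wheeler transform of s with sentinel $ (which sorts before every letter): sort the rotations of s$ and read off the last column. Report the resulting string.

rank  rotation                last
    0  $dcebaebebcdadabbeddbd  d
    1  abbeddbd$dcebaebebcdad  d
    2  adabbeddbd$dcebaebebcd  d
    3  aebebcdadabbeddbd$dceb  b
    4  baebebcdadabbeddbd$dce  e
    5  bbeddbd$dcebaebebcdada  a
    6  bcdadabbeddbd$dcebaebe  e
    7  bd$dcebaebebcdadabbedd  d
    8  bebcdadabbeddbd$dcebae  e
    9  beddbd$dcebaebebcdadab  b
   10  cdadabbeddbd$dcebaebeb  b
   11  cebaebebcdadabbeddbd$d  d
   12  d$dcebaebebcdadabbeddb  b
   13  dabbeddbd$dcebaebebcda  a
   14  dadabbeddbd$dcebaebebc  c
   15  dbd$dcebaebebcdadabbed  d
   16  dcebaebebcdadabbeddbd$  $
   17  ddbd$dcebaebebcdadabbe  e
   18  ebaebebcdadabbeddbd$dc  c
   19  ebcdadabbeddbd$dcebaeb  b
   20  ebebcdadabbeddbd$dceba  a
   21  eddbd$dcebaebebcdadabb  b

dddbeaedebbdbacd$ecbab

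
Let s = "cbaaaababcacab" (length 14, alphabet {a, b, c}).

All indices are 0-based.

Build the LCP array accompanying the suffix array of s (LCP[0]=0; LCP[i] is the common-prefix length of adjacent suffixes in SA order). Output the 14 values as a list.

rank | idx | suffix
   0 |   2 | aaaababcacab
   1 |   3 | aaababcacab
   2 |   4 | aababcacab
   3 |  12 | ab
   4 |   5 | ababcacab
   5 |   7 | abcacab
   6 |  10 | acab
   7 |  13 | b
   8 |   1 | baaaababcacab
   9 |   6 | babcacab
  10 |   8 | bcacab
  11 |  11 | cab
  12 |   9 | cacab
  13 |   0 | cbaaaababcacab

SA = [2, 3, 4, 12, 5, 7, 10, 13, 1, 6, 8, 11, 9, 0]
i: (SA[i-1],SA[i]) lcp shared
  1: (2,3) 3 'aaa'
  2: (3,4) 2 'aa'
  3: (4,12) 1 'a'
  4: (12,5) 2 'ab'
  5: (5,7) 2 'ab'
  6: (7,10) 1 'a'
  7: (10,13) 0 ''
  8: (13,1) 1 'b'
  9: (1,6) 2 'ba'
  10: (6,8) 1 'b'
  11: (8,11) 0 ''
  12: (11,9) 2 'ca'
  13: (9,0) 1 'c'

[0, 3, 2, 1, 2, 2, 1, 0, 1, 2, 1, 0, 2, 1]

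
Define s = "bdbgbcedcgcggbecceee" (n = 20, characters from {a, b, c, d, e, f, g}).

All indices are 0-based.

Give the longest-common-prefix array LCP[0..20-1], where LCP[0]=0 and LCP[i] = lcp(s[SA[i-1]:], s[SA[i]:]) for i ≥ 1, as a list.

rank | idx | suffix
   0 |   4 | bcedcgcggbecceee
   1 |   0 | bdbgbcedcgcggbecceee
   2 |  13 | becceee
   3 |   2 | bgbcedcgcggbecceee
   4 |  15 | cceee
   5 |   5 | cedcgcggbecceee
   6 |  16 | ceee
   7 |   8 | cgcggbecceee
   8 |  10 | cggbecceee
   9 |   1 | dbgbcedcgcggbecceee
  10 |   7 | dcgcggbecceee
  11 |  19 | e
  12 |  14 | ecceee
  13 |   6 | edcgcggbecceee
  14 |  18 | ee
  15 |  17 | eee
  16 |   3 | gbcedcgcggbecceee
  17 |  12 | gbecceee
  18 |   9 | gcggbecceee
  19 |  11 | ggbecceee

SA = [4, 0, 13, 2, 15, 5, 16, 8, 10, 1, 7, 19, 14, 6, 18, 17, 3, 12, 9, 11]
[i] adj suffixes → lcp
  [1] 4/0 → 1 ('b')
  [2] 0/13 → 1 ('b')
  [3] 13/2 → 1 ('b')
  [4] 2/15 → 0 ('')
  [5] 15/5 → 1 ('c')
  [6] 5/16 → 2 ('ce')
  [7] 16/8 → 1 ('c')
  [8] 8/10 → 2 ('cg')
  [9] 10/1 → 0 ('')
  [10] 1/7 → 1 ('d')
  [11] 7/19 → 0 ('')
  [12] 19/14 → 1 ('e')
  [13] 14/6 → 1 ('e')
  [14] 6/18 → 1 ('e')
  [15] 18/17 → 2 ('ee')
  [16] 17/3 → 0 ('')
  [17] 3/12 → 2 ('gb')
  [18] 12/9 → 1 ('g')
  [19] 9/11 → 1 ('g')

[0, 1, 1, 1, 0, 1, 2, 1, 2, 0, 1, 0, 1, 1, 1, 2, 0, 2, 1, 1]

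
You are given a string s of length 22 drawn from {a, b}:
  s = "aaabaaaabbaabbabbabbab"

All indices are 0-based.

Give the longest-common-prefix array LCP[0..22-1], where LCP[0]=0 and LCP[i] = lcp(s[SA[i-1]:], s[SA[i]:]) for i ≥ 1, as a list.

rank | idx | suffix
   0 |   4 | aaaabbaabbabbabbab
   1 |   0 | aaabaaaabbaabbabbabbab
   2 |   5 | aaabbaabbabbabbab
   3 |   1 | aabaaaabbaabbabbabbab
   4 |   6 | aabbaabbabbabbab
   5 |  10 | aabbabbabbab
   6 |  20 | ab
   7 |   2 | abaaaabbaabbabbabbab
   8 |   7 | abbaabbabbabbab
   9 |  17 | abbab
  10 |  14 | abbabbab
  11 |  11 | abbabbabbab
  12 |  21 | b
  13 |   3 | baaaabbaabbabbabbab
  14 |   9 | baabbabbabbab
  15 |  19 | bab
  16 |  16 | babbab
  17 |  13 | babbabbab
  18 |   8 | bbaabbabbabbab
  19 |  18 | bbab
  20 |  15 | bbabbab
  21 |  12 | bbabbabbab

SA = [4, 0, 5, 1, 6, 10, 20, 2, 7, 17, 14, 11, 21, 3, 9, 19, 16, 13, 8, 18, 15, 12]
i: (SA[i-1],SA[i]) lcp shared
  1: (4,0) 3 'aaa'
  2: (0,5) 4 'aaab'
  3: (5,1) 2 'aa'
  4: (1,6) 3 'aab'
  5: (6,10) 5 'aabba'
  6: (10,20) 1 'a'
  7: (20,2) 2 'ab'
  8: (2,7) 2 'ab'
  9: (7,17) 4 'abba'
  10: (17,14) 5 'abbab'
  11: (14,11) 8 'abbabbab'
  12: (11,21) 0 ''
  13: (21,3) 1 'b'
  14: (3,9) 3 'baa'
  15: (9,19) 2 'ba'
  16: (19,16) 3 'bab'
  17: (16,13) 6 'babbab'
  18: (13,8) 1 'b'
  19: (8,18) 3 'bba'
  20: (18,15) 4 'bbab'
  21: (15,12) 7 'bbabbab'

[0, 3, 4, 2, 3, 5, 1, 2, 2, 4, 5, 8, 0, 1, 3, 2, 3, 6, 1, 3, 4, 7]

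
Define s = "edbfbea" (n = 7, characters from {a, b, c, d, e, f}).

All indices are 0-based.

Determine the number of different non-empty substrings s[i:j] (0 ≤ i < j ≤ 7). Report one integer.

26

rank→(start, suffix):
  0 → (6, 'a')
  1 → (4, 'bea')
  2 → (2, 'bfbea')
  3 → (1, 'dbfbea')
  4 → (5, 'ea')
  5 → (0, 'edbfbea')
  6 → (3, 'fbea')

SA = [6, 4, 2, 1, 5, 0, 3]
i: (SA[i-1],SA[i]) lcp shared
  1: (6,4) 0 ''
  2: (4,2) 1 'b'
  3: (2,1) 0 ''
  4: (1,5) 0 ''
  5: (5,0) 1 'e'
  6: (0,3) 0 ''

n(n+1)/2 = 7·8/2 = 28
Σ LCP = 0 + 0 + 1 + 0 + 0 + 1 + 0 = 2
distinct = 28 − 2 = 26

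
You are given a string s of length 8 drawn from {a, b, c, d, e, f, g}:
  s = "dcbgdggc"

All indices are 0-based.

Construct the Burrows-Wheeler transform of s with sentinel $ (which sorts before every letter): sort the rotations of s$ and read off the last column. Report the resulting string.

ccgd$ggbd

rank  rotation   last
    0  $dcbgdggc  c
    1  bgdggc$dc  c
    2  c$dcbgdgg  g
    3  cbgdggc$d  d
    4  dcbgdggc$  $
    5  dggc$dcbg  g
    6  gc$dcbgdg  g
    7  gdggc$dcb  b
    8  ggc$dcbgd  d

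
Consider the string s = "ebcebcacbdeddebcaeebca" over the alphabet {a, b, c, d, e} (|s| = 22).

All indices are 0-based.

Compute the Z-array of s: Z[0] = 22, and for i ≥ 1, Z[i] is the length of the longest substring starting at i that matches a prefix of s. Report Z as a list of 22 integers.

[22, 0, 0, 3, 0, 0, 0, 0, 0, 0, 1, 0, 0, 3, 0, 0, 0, 1, 3, 0, 0, 0]

Z[0]=22
i=1: i≥r, start 0; Z[1]=0
i=2: i≥r, start 0; Z[2]=0
i=3: i≥r, start 0; Z[3]=3 extend→box=[3,6)
i=4: min(r-i=2, Z[1]=0)=0; Z[4]=0
i=5: min(r-i=1, Z[2]=0)=0; Z[5]=0
i=6: i≥r, start 0; Z[6]=0
i=7: i≥r, start 0; Z[7]=0
i=8: i≥r, start 0; Z[8]=0
i=9: i≥r, start 0; Z[9]=0
i=10: i≥r, start 0; Z[10]=1 extend→box=[10,11)
i=11: i≥r, start 0; Z[11]=0
i=12: i≥r, start 0; Z[12]=0
i=13: i≥r, start 0; Z[13]=3 extend→box=[13,16)
i=14: min(r-i=2, Z[1]=0)=0; Z[14]=0
i=15: min(r-i=1, Z[2]=0)=0; Z[15]=0
i=16: i≥r, start 0; Z[16]=0
i=17: i≥r, start 0; Z[17]=1 extend→box=[17,18)
i=18: i≥r, start 0; Z[18]=3 extend→box=[18,21)
i=19: min(r-i=2, Z[1]=0)=0; Z[19]=0
i=20: min(r-i=1, Z[2]=0)=0; Z[20]=0
i=21: i≥r, start 0; Z[21]=0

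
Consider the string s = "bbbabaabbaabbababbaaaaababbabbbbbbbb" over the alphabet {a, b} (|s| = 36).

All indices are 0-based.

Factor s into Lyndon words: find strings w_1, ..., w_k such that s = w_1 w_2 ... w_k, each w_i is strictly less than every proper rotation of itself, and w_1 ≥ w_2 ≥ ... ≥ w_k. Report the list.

["b", "b", "b", "ab", "aabbaabbababb", "aaaaababbabbbbbbbb"]

emit factor 1: 'b' (i=0, period=1)
emit factor 2: 'b' (i=1, period=1)
emit factor 3: 'b' (i=2, period=1)
emit factor 4: 'ab' (i=3, period=2)
emit factor 5: 'aabbaabbababb' (i=5, period=13)
emit factor 6: 'aaaaababbabbbbbbbb' (i=18, period=18)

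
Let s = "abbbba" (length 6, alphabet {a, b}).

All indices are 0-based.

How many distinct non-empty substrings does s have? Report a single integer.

14

sorted suffixes:
  #0 SA[0]=5  'a'
  #1 SA[1]=0  'abbbba'
  #2 SA[2]=4  'ba'
  #3 SA[3]=3  'bba'
  #4 SA[4]=2  'bbba'
  #5 SA[5]=1  'bbbba'

SA = [5, 0, 4, 3, 2, 1]
i: (SA[i-1],SA[i]) lcp shared
  1: (5,0) 1 'a'
  2: (0,4) 0 ''
  3: (4,3) 1 'b'
  4: (3,2) 2 'bb'
  5: (2,1) 3 'bbb'

n(n+1)/2 = 6·7/2 = 21
Σ LCP = 0 + 1 + 0 + 1 + 2 + 3 = 7
distinct = 21 − 7 = 14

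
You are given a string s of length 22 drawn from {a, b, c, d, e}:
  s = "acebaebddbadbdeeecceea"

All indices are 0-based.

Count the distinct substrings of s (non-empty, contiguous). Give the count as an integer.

sorted suffixes:
  #0 SA[0]=21  'a'
  #1 SA[1]=0  'acebaebddbadbdeeecceea'
  #2 SA[2]=10  'adbdeeecceea'
  #3 SA[3]=4  'aebddbadbdeeecceea'
  #4 SA[4]=9  'badbdeeecceea'
  #5 SA[5]=3  'baebddbadbdeeecceea'
  #6 SA[6]=6  'bddbadbdeeecceea'
  #7 SA[7]=12  'bdeeecceea'
  #8 SA[8]=17  'cceea'
  #9 SA[9]=1  'cebaebddbadbdeeecceea'
  #10 SA[10]=18  'ceea'
  #11 SA[11]=8  'dbadbdeeecceea'
  #12 SA[12]=11  'dbdeeecceea'
  #13 SA[13]=7  'ddbadbdeeecceea'
  #14 SA[14]=13  'deeecceea'
  #15 SA[15]=20  'ea'
  #16 SA[16]=2  'ebaebddbadbdeeecceea'
  #17 SA[17]=5  'ebddbadbdeeecceea'
  #18 SA[18]=16  'ecceea'
  #19 SA[19]=19  'eea'
  #20 SA[20]=15  'eecceea'
  #21 SA[21]=14  'eeecceea'

SA = [21, 0, 10, 4, 9, 3, 6, 12, 17, 1, 18, 8, 11, 7, 13, 20, 2, 5, 16, 19, 15, 14]
i: (SA[i-1],SA[i]) lcp shared
  1: (21,0) 1 'a'
  2: (0,10) 1 'a'
  3: (10,4) 1 'a'
  4: (4,9) 0 ''
  5: (9,3) 2 'ba'
  6: (3,6) 1 'b'
  7: (6,12) 2 'bd'
  8: (12,17) 0 ''
  9: (17,1) 1 'c'
  10: (1,18) 2 'ce'
  11: (18,8) 0 ''
  12: (8,11) 2 'db'
  13: (11,7) 1 'd'
  14: (7,13) 1 'd'
  15: (13,20) 0 ''
  16: (20,2) 1 'e'
  17: (2,5) 2 'eb'
  18: (5,16) 1 'e'
  19: (16,19) 1 'e'
  20: (19,15) 2 'ee'
  21: (15,14) 2 'ee'

n(n+1)/2 = 22·23/2 = 253
Σ LCP = 0 + 1 + 1 + 1 + 0 + 2 + 1 + 2 + 0 + 1 + 2 + 0 + 2 + 1 + 1 + 0 + 1 + 2 + 1 + 1 + 2 + 2 = 24
distinct = 253 − 24 = 229

229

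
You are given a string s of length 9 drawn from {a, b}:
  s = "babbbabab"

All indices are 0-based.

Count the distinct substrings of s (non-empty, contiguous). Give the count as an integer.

rank→(start, suffix):
  0 → (7, 'ab')
  1 → (5, 'abab')
  2 → (1, 'abbbabab')
  3 → (8, 'b')
  4 → (6, 'bab')
  5 → (4, 'babab')
  6 → (0, 'babbbabab')
  7 → (3, 'bbabab')
  8 → (2, 'bbbabab')

SA = [7, 5, 1, 8, 6, 4, 0, 3, 2]
[i] adj suffixes → lcp
  [1] 7/5 → 2 ('ab')
  [2] 5/1 → 2 ('ab')
  [3] 1/8 → 0 ('')
  [4] 8/6 → 1 ('b')
  [5] 6/4 → 3 ('bab')
  [6] 4/0 → 3 ('bab')
  [7] 0/3 → 1 ('b')
  [8] 3/2 → 2 ('bb')

n(n+1)/2 = 9·10/2 = 45
Σ LCP = 0 + 2 + 2 + 0 + 1 + 3 + 3 + 1 + 2 = 14
distinct = 45 − 14 = 31

31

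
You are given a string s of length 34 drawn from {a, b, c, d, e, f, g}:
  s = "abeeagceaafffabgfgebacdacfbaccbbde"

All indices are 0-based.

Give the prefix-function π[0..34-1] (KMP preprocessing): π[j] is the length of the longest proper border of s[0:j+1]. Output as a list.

[0, 0, 0, 0, 1, 0, 0, 0, 1, 1, 0, 0, 0, 1, 2, 0, 0, 0, 0, 0, 1, 0, 0, 1, 0, 0, 0, 1, 0, 0, 0, 0, 0, 0]

π[0] = 0
j=1 s[j]='b': π[1]=0 (border '')
j=2 s[j]='e': π[2]=0 (border '')
j=3 s[j]='e': π[3]=0 (border '')
j=4 s[j]='a': π[4]=1 (border 'a')
j=5 s[j]='g': k: 1→0; π[5]=0 (border '')
j=6 s[j]='c': π[6]=0 (border '')
j=7 s[j]='e': π[7]=0 (border '')
j=8 s[j]='a': π[8]=1 (border 'a')
j=9 s[j]='a': k: 1→0; π[9]=1 (border 'a')
j=10 s[j]='f': k: 1→0; π[10]=0 (border '')
j=11 s[j]='f': π[11]=0 (border '')
j=12 s[j]='f': π[12]=0 (border '')
j=13 s[j]='a': π[13]=1 (border 'a')
j=14 s[j]='b': π[14]=2 (border 'ab')
j=15 s[j]='g': k: 2→0; π[15]=0 (border '')
j=16 s[j]='f': π[16]=0 (border '')
j=17 s[j]='g': π[17]=0 (border '')
j=18 s[j]='e': π[18]=0 (border '')
j=19 s[j]='b': π[19]=0 (border '')
j=20 s[j]='a': π[20]=1 (border 'a')
j=21 s[j]='c': k: 1→0; π[21]=0 (border '')
j=22 s[j]='d': π[22]=0 (border '')
j=23 s[j]='a': π[23]=1 (border 'a')
j=24 s[j]='c': k: 1→0; π[24]=0 (border '')
j=25 s[j]='f': π[25]=0 (border '')
j=26 s[j]='b': π[26]=0 (border '')
j=27 s[j]='a': π[27]=1 (border 'a')
j=28 s[j]='c': k: 1→0; π[28]=0 (border '')
j=29 s[j]='c': π[29]=0 (border '')
j=30 s[j]='b': π[30]=0 (border '')
j=31 s[j]='b': π[31]=0 (border '')
j=32 s[j]='d': π[32]=0 (border '')
j=33 s[j]='e': π[33]=0 (border '')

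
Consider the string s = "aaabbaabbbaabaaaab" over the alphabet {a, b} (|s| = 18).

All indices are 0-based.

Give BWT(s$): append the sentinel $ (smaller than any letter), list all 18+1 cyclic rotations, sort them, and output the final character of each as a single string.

rank  rotation             last
    0  $aaabbaabbbaabaaaab  b
    1  aaaab$aaabbaabbbaab  b
    2  aaab$aaabbaabbbaaba  a
    3  aaabbaabbbaabaaaab$  $
    4  aab$aaabbaabbbaabaa  a
    5  aabaaaab$aaabbaabbb  b
    6  aabbaabbbaabaaaab$a  a
    7  aabbbaabaaaab$aaabb  b
    8  ab$aaabbaabbbaabaaa  a
    9  abaaaab$aaabbaabbba  a
   10  abbaabbbaabaaaab$aa  a
   11  abbbaabaaaab$aaabba  a
   12  b$aaabbaabbbaabaaaa  a
   13  baaaab$aaabbaabbbaa  a
   14  baabaaaab$aaabbaabb  b
   15  baabbbaabaaaab$aaab  b
   16  bbaabaaaab$aaabbaab  b
   17  bbaabbbaabaaaab$aaa  a
   18  bbbaabaaaab$aaabbaa  a

bba$ababaaaaaabbbaa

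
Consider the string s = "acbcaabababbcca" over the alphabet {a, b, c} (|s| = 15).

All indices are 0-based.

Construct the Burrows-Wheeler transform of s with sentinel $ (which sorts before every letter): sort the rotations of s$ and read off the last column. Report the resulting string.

accabb$aaacbcbab

rank  rotation          last
    0  $acbcaabababbcca  a
    1  a$acbcaabababbcc  c
    2  aabababbcca$acbc  c
    3  abababbcca$acbca  a
    4  ababbcca$acbcaab  b
    5  abbcca$acbcaabab  b
    6  acbcaabababbcca$  $
    7  bababbcca$acbcaa  a
    8  babbcca$acbcaaba  a
    9  bbcca$acbcaababa  a
   10  bcaabababbcca$ac  c
   11  bcca$acbcaababab  b
   12  ca$acbcaabababbc  c
   13  caabababbcca$acb  b
   14  cbcaabababbcca$a  a
   15  cca$acbcaabababb  b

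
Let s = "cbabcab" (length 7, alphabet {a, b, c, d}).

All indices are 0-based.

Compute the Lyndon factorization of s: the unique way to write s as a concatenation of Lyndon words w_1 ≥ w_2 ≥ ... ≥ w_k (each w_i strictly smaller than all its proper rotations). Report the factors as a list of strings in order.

emit factor 1: 'c' (i=0, period=1)
emit factor 2: 'b' (i=1, period=1)
emit factor 3: 'abc' (i=2, period=3)
emit factor 4: 'ab' (i=5, period=2)

["c", "b", "abc", "ab"]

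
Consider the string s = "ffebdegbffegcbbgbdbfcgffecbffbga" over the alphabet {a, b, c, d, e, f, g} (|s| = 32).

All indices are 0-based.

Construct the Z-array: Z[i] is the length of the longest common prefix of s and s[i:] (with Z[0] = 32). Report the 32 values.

[32, 1, 0, 0, 0, 0, 0, 0, 3, 1, 0, 0, 0, 0, 0, 0, 0, 0, 0, 1, 0, 0, 3, 1, 0, 0, 0, 2, 1, 0, 0, 0]

Z[0]=32
i=1: i≥r, start 0; Z[1]=1 extend→box=[1,2)
i=2: i≥r, start 0; Z[2]=0
i=3: i≥r, start 0; Z[3]=0
i=4: i≥r, start 0; Z[4]=0
i=5: i≥r, start 0; Z[5]=0
i=6: i≥r, start 0; Z[6]=0
i=7: i≥r, start 0; Z[7]=0
i=8: i≥r, start 0; Z[8]=3 extend→box=[8,11)
i=9: min(r-i=2, Z[1]=1)=1; Z[9]=1
i=10: min(r-i=1, Z[2]=0)=0; Z[10]=0
i=11: i≥r, start 0; Z[11]=0
i=12: i≥r, start 0; Z[12]=0
i=13: i≥r, start 0; Z[13]=0
i=14: i≥r, start 0; Z[14]=0
i=15: i≥r, start 0; Z[15]=0
i=16: i≥r, start 0; Z[16]=0
i=17: i≥r, start 0; Z[17]=0
i=18: i≥r, start 0; Z[18]=0
i=19: i≥r, start 0; Z[19]=1 extend→box=[19,20)
i=20: i≥r, start 0; Z[20]=0
i=21: i≥r, start 0; Z[21]=0
i=22: i≥r, start 0; Z[22]=3 extend→box=[22,25)
i=23: min(r-i=2, Z[1]=1)=1; Z[23]=1
i=24: min(r-i=1, Z[2]=0)=0; Z[24]=0
i=25: i≥r, start 0; Z[25]=0
i=26: i≥r, start 0; Z[26]=0
i=27: i≥r, start 0; Z[27]=2 extend→box=[27,29)
i=28: min(r-i=1, Z[1]=1)=1; Z[28]=1
i=29: i≥r, start 0; Z[29]=0
i=30: i≥r, start 0; Z[30]=0
i=31: i≥r, start 0; Z[31]=0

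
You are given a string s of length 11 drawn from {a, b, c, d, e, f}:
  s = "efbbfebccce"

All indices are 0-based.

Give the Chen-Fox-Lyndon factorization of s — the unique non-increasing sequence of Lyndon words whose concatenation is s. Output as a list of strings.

["ef", "bbfebccce"]

emit factor 1: 'ef' (i=0, period=2)
emit factor 2: 'bbfebccce' (i=2, period=9)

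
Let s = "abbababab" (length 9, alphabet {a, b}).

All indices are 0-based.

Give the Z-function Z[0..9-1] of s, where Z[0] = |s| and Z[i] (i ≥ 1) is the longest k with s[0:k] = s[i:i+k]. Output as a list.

[9, 0, 0, 2, 0, 2, 0, 2, 0]

Z[0]=9
i=1: outside box; Z[1]=0
i=2: outside box; Z[2]=0
i=3: outside box; Z[3]=2 extend→box=[3,5)
i=4: min(r-i=1, Z[1]=0)=0; Z[4]=0
i=5: outside box; Z[5]=2 extend→box=[5,7)
i=6: min(r-i=1, Z[1]=0)=0; Z[6]=0
i=7: outside box; Z[7]=2 extend→box=[7,9)
i=8: min(r-i=1, Z[1]=0)=0; Z[8]=0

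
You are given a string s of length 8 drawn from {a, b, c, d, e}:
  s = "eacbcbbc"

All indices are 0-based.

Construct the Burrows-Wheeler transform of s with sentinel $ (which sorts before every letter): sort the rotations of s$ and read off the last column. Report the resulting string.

rank  rotation   last
    0  $eacbcbbc  c
    1  acbcbbc$e  e
    2  bbc$eacbc  c
    3  bc$eacbcb  b
    4  bcbbc$eac  c
    5  c$eacbcbb  b
    6  cbbc$eacb  b
    7  cbcbbc$ea  a
    8  eacbcbbc$  $

cecbcbba$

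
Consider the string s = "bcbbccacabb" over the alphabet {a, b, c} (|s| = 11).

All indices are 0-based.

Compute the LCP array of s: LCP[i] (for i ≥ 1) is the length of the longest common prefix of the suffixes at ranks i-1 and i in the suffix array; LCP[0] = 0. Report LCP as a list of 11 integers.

[0, 1, 0, 1, 2, 1, 2, 0, 2, 1, 1]

sorted suffixes:
  #0 SA[0]=8  'abb'
  #1 SA[1]=6  'acabb'
  #2 SA[2]=10  'b'
  #3 SA[3]=9  'bb'
  #4 SA[4]=2  'bbccacabb'
  #5 SA[5]=0  'bcbbccacabb'
  #6 SA[6]=3  'bccacabb'
  #7 SA[7]=7  'cabb'
  #8 SA[8]=5  'cacabb'
  #9 SA[9]=1  'cbbccacabb'
  #10 SA[10]=4  'ccacabb'

SA = [8, 6, 10, 9, 2, 0, 3, 7, 5, 1, 4]
rank  pair      lcp
   1  s[8:],s[6:]  1  'a'
   2  s[6:],s[10:]  0  ''
   3  s[10:],s[9:]  1  'b'
   4  s[9:],s[2:]  2  'bb'
   5  s[2:],s[0:]  1  'b'
   6  s[0:],s[3:]  2  'bc'
   7  s[3:],s[7:]  0  ''
   8  s[7:],s[5:]  2  'ca'
   9  s[5:],s[1:]  1  'c'
  10  s[1:],s[4:]  1  'c'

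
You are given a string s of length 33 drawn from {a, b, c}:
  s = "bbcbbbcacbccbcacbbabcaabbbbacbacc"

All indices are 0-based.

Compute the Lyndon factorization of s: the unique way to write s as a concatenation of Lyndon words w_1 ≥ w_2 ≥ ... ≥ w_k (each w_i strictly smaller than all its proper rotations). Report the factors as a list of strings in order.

["bbc", "bbbc", "acbccbc", "acbb", "abc", "aabbbbacbacc"]

emit factor 1: 'bbc' (i=0, period=3)
emit factor 2: 'bbbc' (i=3, period=4)
emit factor 3: 'acbccbc' (i=7, period=7)
emit factor 4: 'acbb' (i=14, period=4)
emit factor 5: 'abc' (i=18, period=3)
emit factor 6: 'aabbbbacbacc' (i=21, period=12)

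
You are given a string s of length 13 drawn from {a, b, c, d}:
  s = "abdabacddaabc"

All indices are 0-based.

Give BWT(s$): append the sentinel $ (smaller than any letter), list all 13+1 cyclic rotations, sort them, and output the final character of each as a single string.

rank  rotation        last
    0  $abdabacddaabc  c
    1  aabc$abdabacdd  d
    2  abacddaabc$abd  d
    3  abc$abdabacdda  a
    4  abdabacddaabc$  $
    5  acddaabc$abdab  b
    6  bacddaabc$abda  a
    7  bc$abdabacddaa  a
    8  bdabacddaabc$a  a
    9  c$abdabacddaab  b
   10  cddaabc$abdaba  a
   11  daabc$abdabacd  d
   12  dabacddaabc$ab  b
   13  ddaabc$abdabac  c

cdda$baaabadbc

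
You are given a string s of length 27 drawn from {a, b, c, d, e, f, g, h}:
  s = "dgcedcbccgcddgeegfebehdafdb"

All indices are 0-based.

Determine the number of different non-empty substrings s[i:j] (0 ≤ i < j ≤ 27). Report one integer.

rank | idx | suffix
   0 |  23 | afdb
   1 |  26 | b
   2 |   6 | bccgcddgeegfebehdafdb
   3 |  19 | behdafdb
   4 |   5 | cbccgcddgeegfebehdafdb
   5 |   7 | ccgcddgeegfebehdafdb
   6 |  10 | cddgeegfebehdafdb
   7 |   2 | cedcbccgcddgeegfebehdafdb
   8 |   8 | cgcddgeegfebehdafdb
   9 |  22 | dafdb
  10 |  25 | db
  11 |   4 | dcbccgcddgeegfebehdafdb
  12 |  11 | ddgeegfebehdafdb
  13 |   0 | dgcedcbccgcddgeegfebehdafdb
  14 |  12 | dgeegfebehdafdb
  15 |  18 | ebehdafdb
  16 |   3 | edcbccgcddgeegfebehdafdb
  17 |  14 | eegfebehdafdb
  18 |  15 | egfebehdafdb
  19 |  20 | ehdafdb
  20 |  24 | fdb
  21 |  17 | febehdafdb
  22 |   9 | gcddgeegfebehdafdb
  23 |   1 | gcedcbccgcddgeegfebehdafdb
  24 |  13 | geegfebehdafdb
  25 |  16 | gfebehdafdb
  26 |  21 | hdafdb

SA = [23, 26, 6, 19, 5, 7, 10, 2, 8, 22, 25, 4, 11, 0, 12, 18, 3, 14, 15, 20, 24, 17, 9, 1, 13, 16, 21]
[i] adj suffixes → lcp
  [1] 23/26 → 0 ('')
  [2] 26/6 → 1 ('b')
  [3] 6/19 → 1 ('b')
  [4] 19/5 → 0 ('')
  [5] 5/7 → 1 ('c')
  [6] 7/10 → 1 ('c')
  [7] 10/2 → 1 ('c')
  [8] 2/8 → 1 ('c')
  [9] 8/22 → 0 ('')
  [10] 22/25 → 1 ('d')
  [11] 25/4 → 1 ('d')
  [12] 4/11 → 1 ('d')
  [13] 11/0 → 1 ('d')
  [14] 0/12 → 2 ('dg')
  [15] 12/18 → 0 ('')
  [16] 18/3 → 1 ('e')
  [17] 3/14 → 1 ('e')
  [18] 14/15 → 1 ('e')
  [19] 15/20 → 1 ('e')
  [20] 20/24 → 0 ('')
  [21] 24/17 → 1 ('f')
  [22] 17/9 → 0 ('')
  [23] 9/1 → 2 ('gc')
  [24] 1/13 → 1 ('g')
  [25] 13/16 → 1 ('g')
  [26] 16/21 → 0 ('')

n(n+1)/2 = 27·28/2 = 378
Σ LCP = 0 + 0 + 1 + 1 + 0 + 1 + 1 + 1 + 1 + 0 + 1 + 1 + 1 + 1 + 2 + 0 + 1 + 1 + 1 + 1 + 0 + 1 + 0 + 2 + 1 + 1 + 0 = 21
distinct = 378 − 21 = 357

357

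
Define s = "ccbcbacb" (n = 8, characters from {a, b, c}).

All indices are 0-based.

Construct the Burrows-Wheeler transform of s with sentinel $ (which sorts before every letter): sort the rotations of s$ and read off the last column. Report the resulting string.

bbcccabc$

rank  rotation   last
    0  $ccbcbacb  b
    1  acb$ccbcb  b
    2  b$ccbcbac  c
    3  bacb$ccbc  c
    4  bcbacb$cc  c
    5  cb$ccbcba  a
    6  cbacb$ccb  b
    7  cbcbacb$c  c
    8  ccbcbacb$  $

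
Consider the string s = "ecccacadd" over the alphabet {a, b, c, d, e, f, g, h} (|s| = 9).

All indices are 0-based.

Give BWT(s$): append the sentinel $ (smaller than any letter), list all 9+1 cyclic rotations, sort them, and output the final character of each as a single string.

rank  rotation    last
    0  $ecccacadd  d
    1  acadd$eccc  c
    2  add$ecccac  c
    3  cacadd$ecc  c
    4  cadd$eccca  a
    5  ccacadd$ec  c
    6  cccacadd$e  e
    7  d$ecccacad  d
    8  dd$ecccaca  a
    9  ecccacadd$  $

dcccaceda$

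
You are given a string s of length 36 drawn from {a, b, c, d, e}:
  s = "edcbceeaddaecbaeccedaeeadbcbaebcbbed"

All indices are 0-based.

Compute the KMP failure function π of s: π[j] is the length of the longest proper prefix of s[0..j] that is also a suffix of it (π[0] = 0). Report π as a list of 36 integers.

π[0] = 0
j=1 s[j]='d': π[1]=0 (border '')
j=2 s[j]='c': π[2]=0 (border '')
j=3 s[j]='b': π[3]=0 (border '')
j=4 s[j]='c': π[4]=0 (border '')
j=5 s[j]='e': π[5]=1 (border 'e')
j=6 s[j]='e': k: 1→0; π[6]=1 (border 'e')
j=7 s[j]='a': k: 1→0; π[7]=0 (border '')
j=8 s[j]='d': π[8]=0 (border '')
j=9 s[j]='d': π[9]=0 (border '')
j=10 s[j]='a': π[10]=0 (border '')
j=11 s[j]='e': π[11]=1 (border 'e')
j=12 s[j]='c': k: 1→0; π[12]=0 (border '')
j=13 s[j]='b': π[13]=0 (border '')
j=14 s[j]='a': π[14]=0 (border '')
j=15 s[j]='e': π[15]=1 (border 'e')
j=16 s[j]='c': k: 1→0; π[16]=0 (border '')
j=17 s[j]='c': π[17]=0 (border '')
j=18 s[j]='e': π[18]=1 (border 'e')
j=19 s[j]='d': π[19]=2 (border 'ed')
j=20 s[j]='a': k: 2→0; π[20]=0 (border '')
j=21 s[j]='e': π[21]=1 (border 'e')
j=22 s[j]='e': k: 1→0; π[22]=1 (border 'e')
j=23 s[j]='a': k: 1→0; π[23]=0 (border '')
j=24 s[j]='d': π[24]=0 (border '')
j=25 s[j]='b': π[25]=0 (border '')
j=26 s[j]='c': π[26]=0 (border '')
j=27 s[j]='b': π[27]=0 (border '')
j=28 s[j]='a': π[28]=0 (border '')
j=29 s[j]='e': π[29]=1 (border 'e')
j=30 s[j]='b': k: 1→0; π[30]=0 (border '')
j=31 s[j]='c': π[31]=0 (border '')
j=32 s[j]='b': π[32]=0 (border '')
j=33 s[j]='b': π[33]=0 (border '')
j=34 s[j]='e': π[34]=1 (border 'e')
j=35 s[j]='d': π[35]=2 (border 'ed')

[0, 0, 0, 0, 0, 1, 1, 0, 0, 0, 0, 1, 0, 0, 0, 1, 0, 0, 1, 2, 0, 1, 1, 0, 0, 0, 0, 0, 0, 1, 0, 0, 0, 0, 1, 2]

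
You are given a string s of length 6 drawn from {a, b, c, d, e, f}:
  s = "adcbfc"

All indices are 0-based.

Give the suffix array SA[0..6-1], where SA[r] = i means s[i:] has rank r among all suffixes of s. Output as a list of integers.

[0, 3, 5, 2, 1, 4]

rank→(start, suffix):
  0 → (0, 'adcbfc')
  1 → (3, 'bfc')
  2 → (5, 'c')
  3 → (2, 'cbfc')
  4 → (1, 'dcbfc')
  5 → (4, 'fc')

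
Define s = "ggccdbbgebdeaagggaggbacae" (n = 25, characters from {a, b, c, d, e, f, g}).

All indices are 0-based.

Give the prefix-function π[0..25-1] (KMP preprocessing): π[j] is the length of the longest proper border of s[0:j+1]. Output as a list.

[0, 1, 0, 0, 0, 0, 0, 1, 0, 0, 0, 0, 0, 0, 1, 2, 2, 0, 1, 2, 0, 0, 0, 0, 0]

π[0] = 0
j=1 s[j]='g': π[1]=1 (border 'g')
j=2 s[j]='c': k: 1→0; π[2]=0 (border '')
j=3 s[j]='c': π[3]=0 (border '')
j=4 s[j]='d': π[4]=0 (border '')
j=5 s[j]='b': π[5]=0 (border '')
j=6 s[j]='b': π[6]=0 (border '')
j=7 s[j]='g': π[7]=1 (border 'g')
j=8 s[j]='e': k: 1→0; π[8]=0 (border '')
j=9 s[j]='b': π[9]=0 (border '')
j=10 s[j]='d': π[10]=0 (border '')
j=11 s[j]='e': π[11]=0 (border '')
j=12 s[j]='a': π[12]=0 (border '')
j=13 s[j]='a': π[13]=0 (border '')
j=14 s[j]='g': π[14]=1 (border 'g')
j=15 s[j]='g': π[15]=2 (border 'gg')
j=16 s[j]='g': k: 2→1; π[16]=2 (border 'gg')
j=17 s[j]='a': k: 2→1→0; π[17]=0 (border '')
j=18 s[j]='g': π[18]=1 (border 'g')
j=19 s[j]='g': π[19]=2 (border 'gg')
j=20 s[j]='b': k: 2→1→0; π[20]=0 (border '')
j=21 s[j]='a': π[21]=0 (border '')
j=22 s[j]='c': π[22]=0 (border '')
j=23 s[j]='a': π[23]=0 (border '')
j=24 s[j]='e': π[24]=0 (border '')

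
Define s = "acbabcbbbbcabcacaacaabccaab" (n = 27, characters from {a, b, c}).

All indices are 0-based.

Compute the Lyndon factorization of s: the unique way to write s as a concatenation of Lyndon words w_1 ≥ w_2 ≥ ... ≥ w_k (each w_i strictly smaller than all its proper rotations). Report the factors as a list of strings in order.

emit factor 1: 'acb' (i=0, period=3)
emit factor 2: 'abcbbbbc' (i=3, period=8)
emit factor 3: 'abcac' (i=11, period=5)
emit factor 4: 'aac' (i=16, period=3)
emit factor 5: 'aabcc' (i=19, period=5)
emit factor 6: 'aab' (i=24, period=3)

["acb", "abcbbbbc", "abcac", "aac", "aabcc", "aab"]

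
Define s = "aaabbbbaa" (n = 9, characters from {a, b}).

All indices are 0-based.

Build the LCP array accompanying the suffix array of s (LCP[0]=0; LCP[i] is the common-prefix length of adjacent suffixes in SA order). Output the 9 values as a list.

sorted suffixes:
  #0 SA[0]=8  'a'
  #1 SA[1]=7  'aa'
  #2 SA[2]=0  'aaabbbbaa'
  #3 SA[3]=1  'aabbbbaa'
  #4 SA[4]=2  'abbbbaa'
  #5 SA[5]=6  'baa'
  #6 SA[6]=5  'bbaa'
  #7 SA[7]=4  'bbbaa'
  #8 SA[8]=3  'bbbbaa'

SA = [8, 7, 0, 1, 2, 6, 5, 4, 3]
rank  pair      lcp
   1  s[8:],s[7:]  1  'a'
   2  s[7:],s[0:]  2  'aa'
   3  s[0:],s[1:]  2  'aa'
   4  s[1:],s[2:]  1  'a'
   5  s[2:],s[6:]  0  ''
   6  s[6:],s[5:]  1  'b'
   7  s[5:],s[4:]  2  'bb'
   8  s[4:],s[3:]  3  'bbb'

[0, 1, 2, 2, 1, 0, 1, 2, 3]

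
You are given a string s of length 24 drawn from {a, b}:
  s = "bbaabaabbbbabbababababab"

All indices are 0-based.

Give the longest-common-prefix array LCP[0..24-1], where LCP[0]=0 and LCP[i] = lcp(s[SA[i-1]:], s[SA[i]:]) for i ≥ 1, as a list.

rank→(start, suffix):
  0 → (2, 'aabaabbbbabbababababab')
  1 → (5, 'aabbbbabbababababab')
  2 → (22, 'ab')
  3 → (3, 'abaabbbbabbababababab')
  4 → (20, 'abab')
  5 → (18, 'ababab')
  6 → (16, 'abababab')
  7 → (14, 'ababababab')
  8 → (11, 'abbababababab')
  9 → (6, 'abbbbabbababababab')
  10 → (23, 'b')
  11 → (1, 'baabaabbbbabbababababab')
  12 → (4, 'baabbbbabbababababab')
  13 → (21, 'bab')
  14 → (19, 'babab')
  15 → (17, 'bababab')
  16 → (15, 'babababab')
  17 → (13, 'bababababab')
  18 → (10, 'babbababababab')
  19 → (0, 'bbaabaabbbbabbababababab')
  20 → (12, 'bbababababab')
  21 → (9, 'bbabbababababab')
  22 → (8, 'bbbabbababababab')
  23 → (7, 'bbbbabbababababab')

SA = [2, 5, 22, 3, 20, 18, 16, 14, 11, 6, 23, 1, 4, 21, 19, 17, 15, 13, 10, 0, 12, 9, 8, 7]
[i] adj suffixes → lcp
  [1] 2/5 → 3 ('aab')
  [2] 5/22 → 1 ('a')
  [3] 22/3 → 2 ('ab')
  [4] 3/20 → 3 ('aba')
  [5] 20/18 → 4 ('abab')
  [6] 18/16 → 6 ('ababab')
  [7] 16/14 → 8 ('abababab')
  [8] 14/11 → 2 ('ab')
  [9] 11/6 → 3 ('abb')
  [10] 6/23 → 0 ('')
  [11] 23/1 → 1 ('b')
  [12] 1/4 → 4 ('baab')
  [13] 4/21 → 2 ('ba')
  [14] 21/19 → 3 ('bab')
  [15] 19/17 → 5 ('babab')
  [16] 17/15 → 7 ('bababab')
  [17] 15/13 → 9 ('babababab')
  [18] 13/10 → 3 ('bab')
  [19] 10/0 → 1 ('b')
  [20] 0/12 → 3 ('bba')
  [21] 12/9 → 4 ('bbab')
  [22] 9/8 → 2 ('bb')
  [23] 8/7 → 3 ('bbb')

[0, 3, 1, 2, 3, 4, 6, 8, 2, 3, 0, 1, 4, 2, 3, 5, 7, 9, 3, 1, 3, 4, 2, 3]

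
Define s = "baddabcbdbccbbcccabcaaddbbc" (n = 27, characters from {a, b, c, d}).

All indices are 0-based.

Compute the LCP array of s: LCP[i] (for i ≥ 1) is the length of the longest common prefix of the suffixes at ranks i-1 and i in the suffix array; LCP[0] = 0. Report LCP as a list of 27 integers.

[0, 1, 3, 1, 3, 0, 1, 3, 1, 2, 2, 2, 3, 1, 0, 1, 2, 1, 2, 1, 2, 2, 0, 1, 2, 1, 2]

sorted suffixes:
  #0 SA[0]=20  'aaddbbc'
  #1 SA[1]=17  'abcaaddbbc'
  #2 SA[2]=4  'abcbdbccbbcccabcaaddbbc'
  #3 SA[3]=1  'addabcbdbccbbcccabcaaddbbc'
  #4 SA[4]=21  'addbbc'
  #5 SA[5]=0  'baddabcbdbccbbcccabcaaddbbc'
  #6 SA[6]=24  'bbc'
  #7 SA[7]=12  'bbcccabcaaddbbc'
  #8 SA[8]=25  'bc'
  #9 SA[9]=18  'bcaaddbbc'
  #10 SA[10]=5  'bcbdbccbbcccabcaaddbbc'
  #11 SA[11]=9  'bccbbcccabcaaddbbc'
  #12 SA[12]=13  'bcccabcaaddbbc'
  #13 SA[13]=7  'bdbccbbcccabcaaddbbc'
  #14 SA[14]=26  'c'
  #15 SA[15]=19  'caaddbbc'
  #16 SA[16]=16  'cabcaaddbbc'
  #17 SA[17]=11  'cbbcccabcaaddbbc'
  #18 SA[18]=6  'cbdbccbbcccabcaaddbbc'
  #19 SA[19]=15  'ccabcaaddbbc'
  #20 SA[20]=10  'ccbbcccabcaaddbbc'
  #21 SA[21]=14  'cccabcaaddbbc'
  #22 SA[22]=3  'dabcbdbccbbcccabcaaddbbc'
  #23 SA[23]=23  'dbbc'
  #24 SA[24]=8  'dbccbbcccabcaaddbbc'
  #25 SA[25]=2  'ddabcbdbccbbcccabcaaddbbc'
  #26 SA[26]=22  'ddbbc'

SA = [20, 17, 4, 1, 21, 0, 24, 12, 25, 18, 5, 9, 13, 7, 26, 19, 16, 11, 6, 15, 10, 14, 3, 23, 8, 2, 22]
i: (SA[i-1],SA[i]) lcp shared
  1: (20,17) 1 'a'
  2: (17,4) 3 'abc'
  3: (4,1) 1 'a'
  4: (1,21) 3 'add'
  5: (21,0) 0 ''
  6: (0,24) 1 'b'
  7: (24,12) 3 'bbc'
  8: (12,25) 1 'b'
  9: (25,18) 2 'bc'
  10: (18,5) 2 'bc'
  11: (5,9) 2 'bc'
  12: (9,13) 3 'bcc'
  13: (13,7) 1 'b'
  14: (7,26) 0 ''
  15: (26,19) 1 'c'
  16: (19,16) 2 'ca'
  17: (16,11) 1 'c'
  18: (11,6) 2 'cb'
  19: (6,15) 1 'c'
  20: (15,10) 2 'cc'
  21: (10,14) 2 'cc'
  22: (14,3) 0 ''
  23: (3,23) 1 'd'
  24: (23,8) 2 'db'
  25: (8,2) 1 'd'
  26: (2,22) 2 'dd'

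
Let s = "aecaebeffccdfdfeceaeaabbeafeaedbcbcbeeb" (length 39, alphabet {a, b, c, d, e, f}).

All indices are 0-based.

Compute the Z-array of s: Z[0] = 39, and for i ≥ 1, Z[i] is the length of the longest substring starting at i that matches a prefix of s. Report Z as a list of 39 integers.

Z[0]=39
i=1: fresh scan; Z[1]=0
i=2: fresh scan; Z[2]=0
i=3: fresh scan; Z[3]=2 grow→box=[3,5)
i=4: min(r-i=1, Z[1]=0)=0; Z[4]=0
i=5: fresh scan; Z[5]=0
i=6: fresh scan; Z[6]=0
i=7: fresh scan; Z[7]=0
i=8: fresh scan; Z[8]=0
i=9: fresh scan; Z[9]=0
i=10: fresh scan; Z[10]=0
i=11: fresh scan; Z[11]=0
i=12: fresh scan; Z[12]=0
i=13: fresh scan; Z[13]=0
i=14: fresh scan; Z[14]=0
i=15: fresh scan; Z[15]=0
i=16: fresh scan; Z[16]=0
i=17: fresh scan; Z[17]=0
i=18: fresh scan; Z[18]=2 grow→box=[18,20)
i=19: min(r-i=1, Z[1]=0)=0; Z[19]=0
i=20: fresh scan; Z[20]=1 grow→box=[20,21)
i=21: fresh scan; Z[21]=1 grow→box=[21,22)
i=22: fresh scan; Z[22]=0
i=23: fresh scan; Z[23]=0
i=24: fresh scan; Z[24]=0
i=25: fresh scan; Z[25]=1 grow→box=[25,26)
i=26: fresh scan; Z[26]=0
i=27: fresh scan; Z[27]=0
i=28: fresh scan; Z[28]=2 grow→box=[28,30)
i=29: min(r-i=1, Z[1]=0)=0; Z[29]=0
i=30: fresh scan; Z[30]=0
i=31: fresh scan; Z[31]=0
i=32: fresh scan; Z[32]=0
i=33: fresh scan; Z[33]=0
i=34: fresh scan; Z[34]=0
i=35: fresh scan; Z[35]=0
i=36: fresh scan; Z[36]=0
i=37: fresh scan; Z[37]=0
i=38: fresh scan; Z[38]=0

[39, 0, 0, 2, 0, 0, 0, 0, 0, 0, 0, 0, 0, 0, 0, 0, 0, 0, 2, 0, 1, 1, 0, 0, 0, 1, 0, 0, 2, 0, 0, 0, 0, 0, 0, 0, 0, 0, 0]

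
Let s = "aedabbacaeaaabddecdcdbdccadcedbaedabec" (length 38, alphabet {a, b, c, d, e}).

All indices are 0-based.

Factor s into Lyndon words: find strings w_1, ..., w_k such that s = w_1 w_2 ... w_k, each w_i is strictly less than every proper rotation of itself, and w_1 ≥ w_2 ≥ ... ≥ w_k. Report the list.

emit factor 1: 'aed' (i=0, period=3)
emit factor 2: 'abbacae' (i=3, period=7)
emit factor 3: 'aaabddecdcdbdccadcedbaedabec' (i=10, period=28)

["aed", "abbacae", "aaabddecdcdbdccadcedbaedabec"]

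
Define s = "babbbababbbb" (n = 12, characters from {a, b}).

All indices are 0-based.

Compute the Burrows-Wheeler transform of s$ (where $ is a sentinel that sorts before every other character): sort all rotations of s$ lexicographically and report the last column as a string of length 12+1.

bbbbbb$abbbaa

rank  rotation       last
    0  $babbbababbbb  b
    1  ababbbb$babbb  b
    2  abbbababbbb$b  b
    3  abbbb$babbbab  b
    4  b$babbbababbb  b
    5  bababbbb$babb  b
    6  babbbababbbb$  $
    7  babbbb$babbba  a
    8  bb$babbbababb  b
    9  bbababbbb$bab  b
   10  bbb$babbbabab  b
   11  bbbababbbb$ba  a
   12  bbbb$babbbaba  a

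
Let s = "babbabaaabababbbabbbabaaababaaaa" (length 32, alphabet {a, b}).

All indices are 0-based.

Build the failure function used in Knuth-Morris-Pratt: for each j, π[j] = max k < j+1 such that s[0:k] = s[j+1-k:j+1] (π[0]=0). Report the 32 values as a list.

π[0] = 0
j=1 s[j]='a': π[1]=0 (border '')
j=2 s[j]='b': π[2]=1 (border 'b')
j=3 s[j]='b': k: 1→0; π[3]=1 (border 'b')
j=4 s[j]='a': π[4]=2 (border 'ba')
j=5 s[j]='b': π[5]=3 (border 'bab')
j=6 s[j]='a': k: 3→1; π[6]=2 (border 'ba')
j=7 s[j]='a': k: 2→0; π[7]=0 (border '')
j=8 s[j]='a': π[8]=0 (border '')
j=9 s[j]='b': π[9]=1 (border 'b')
j=10 s[j]='a': π[10]=2 (border 'ba')
j=11 s[j]='b': π[11]=3 (border 'bab')
j=12 s[j]='a': k: 3→1; π[12]=2 (border 'ba')
j=13 s[j]='b': π[13]=3 (border 'bab')
j=14 s[j]='b': π[14]=4 (border 'babb')
j=15 s[j]='b': k: 4→1→0; π[15]=1 (border 'b')
j=16 s[j]='a': π[16]=2 (border 'ba')
j=17 s[j]='b': π[17]=3 (border 'bab')
j=18 s[j]='b': π[18]=4 (border 'babb')
j=19 s[j]='b': k: 4→1→0; π[19]=1 (border 'b')
j=20 s[j]='a': π[20]=2 (border 'ba')
j=21 s[j]='b': π[21]=3 (border 'bab')
j=22 s[j]='a': k: 3→1; π[22]=2 (border 'ba')
j=23 s[j]='a': k: 2→0; π[23]=0 (border '')
j=24 s[j]='a': π[24]=0 (border '')
j=25 s[j]='b': π[25]=1 (border 'b')
j=26 s[j]='a': π[26]=2 (border 'ba')
j=27 s[j]='b': π[27]=3 (border 'bab')
j=28 s[j]='a': k: 3→1; π[28]=2 (border 'ba')
j=29 s[j]='a': k: 2→0; π[29]=0 (border '')
j=30 s[j]='a': π[30]=0 (border '')
j=31 s[j]='a': π[31]=0 (border '')

[0, 0, 1, 1, 2, 3, 2, 0, 0, 1, 2, 3, 2, 3, 4, 1, 2, 3, 4, 1, 2, 3, 2, 0, 0, 1, 2, 3, 2, 0, 0, 0]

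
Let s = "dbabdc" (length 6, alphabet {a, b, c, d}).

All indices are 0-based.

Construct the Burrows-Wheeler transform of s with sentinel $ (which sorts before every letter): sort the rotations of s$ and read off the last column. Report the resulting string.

rank  rotation last
    0  $dbabdc  c
    1  abdc$db  b
    2  babdc$d  d
    3  bdc$dba  a
    4  c$dbabd  d
    5  dbabdc$  $
    6  dc$dbab  b

cbdad$b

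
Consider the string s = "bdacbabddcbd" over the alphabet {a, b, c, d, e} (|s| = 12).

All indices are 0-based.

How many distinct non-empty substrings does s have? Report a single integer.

67

rank→(start, suffix):
  0 → (5, 'abddcbd')
  1 → (2, 'acbabddcbd')
  2 → (4, 'babddcbd')
  3 → (10, 'bd')
  4 → (0, 'bdacbabddcbd')
  5 → (6, 'bddcbd')
  6 → (3, 'cbabddcbd')
  7 → (9, 'cbd')
  8 → (11, 'd')
  9 → (1, 'dacbabddcbd')
  10 → (8, 'dcbd')
  11 → (7, 'ddcbd')

SA = [5, 2, 4, 10, 0, 6, 3, 9, 11, 1, 8, 7]
i: (SA[i-1],SA[i]) lcp shared
  1: (5,2) 1 'a'
  2: (2,4) 0 ''
  3: (4,10) 1 'b'
  4: (10,0) 2 'bd'
  5: (0,6) 2 'bd'
  6: (6,3) 0 ''
  7: (3,9) 2 'cb'
  8: (9,11) 0 ''
  9: (11,1) 1 'd'
  10: (1,8) 1 'd'
  11: (8,7) 1 'd'

n(n+1)/2 = 12·13/2 = 78
Σ LCP = 0 + 1 + 0 + 1 + 2 + 2 + 0 + 2 + 0 + 1 + 1 + 1 = 11
distinct = 78 − 11 = 67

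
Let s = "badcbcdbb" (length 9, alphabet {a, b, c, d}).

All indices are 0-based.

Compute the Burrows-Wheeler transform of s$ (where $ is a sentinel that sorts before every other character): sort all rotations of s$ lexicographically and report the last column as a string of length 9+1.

bbb$dcdbca

rank  rotation    last
    0  $badcbcdbb  b
    1  adcbcdbb$b  b
    2  b$badcbcdb  b
    3  badcbcdbb$  $
    4  bb$badcbcd  d
    5  bcdbb$badc  c
    6  cbcdbb$bad  d
    7  cdbb$badcb  b
    8  dbb$badcbc  c
    9  dcbcdbb$ba  a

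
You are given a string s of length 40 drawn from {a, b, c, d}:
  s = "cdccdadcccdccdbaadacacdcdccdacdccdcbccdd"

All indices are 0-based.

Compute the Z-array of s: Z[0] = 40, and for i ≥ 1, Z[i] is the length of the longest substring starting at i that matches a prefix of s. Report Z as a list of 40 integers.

Z[0]=40
i=1: outside box; Z[1]=0
i=2: outside box; Z[2]=1 extend→box=[2,3)
i=3: outside box; Z[3]=2 extend→box=[3,5)
i=4: min(r-i=1, Z[1]=0)=0; Z[4]=0
i=5: outside box; Z[5]=0
i=6: outside box; Z[6]=0
i=7: outside box; Z[7]=1 extend→box=[7,8)
i=8: outside box; Z[8]=1 extend→box=[8,9)
i=9: outside box; Z[9]=5 extend→box=[9,14)
i=10: min(r-i=4, Z[1]=0)=0; Z[10]=0
i=11: min(r-i=3, Z[2]=1)=1; Z[11]=1
i=12: min(r-i=2, Z[3]=2)=2; Z[12]=2
i=13: min(r-i=1, Z[4]=0)=0; Z[13]=0
i=14: outside box; Z[14]=0
i=15: outside box; Z[15]=0
i=16: outside box; Z[16]=0
i=17: outside box; Z[17]=0
i=18: outside box; Z[18]=0
i=19: outside box; Z[19]=1 extend→box=[19,20)
i=20: outside box; Z[20]=0
i=21: outside box; Z[21]=3 extend→box=[21,24)
i=22: min(r-i=2, Z[1]=0)=0; Z[22]=0
i=23: min(r-i=1, Z[2]=1)=1; Z[23]=6 extend→box=[23,29)
i=24: min(r-i=5, Z[1]=0)=0; Z[24]=0
i=25: min(r-i=4, Z[2]=1)=1; Z[25]=1
i=26: min(r-i=3, Z[3]=2)=2; Z[26]=2
i=27: min(r-i=2, Z[4]=0)=0; Z[27]=0
i=28: min(r-i=1, Z[5]=0)=0; Z[28]=0
i=29: outside box; Z[29]=5 extend→box=[29,34)
i=30: min(r-i=4, Z[1]=0)=0; Z[30]=0
i=31: min(r-i=3, Z[2]=1)=1; Z[31]=1
i=32: min(r-i=2, Z[3]=2)=2; Z[32]=3 extend→box=[32,35)
i=33: min(r-i=2, Z[1]=0)=0; Z[33]=0
i=34: min(r-i=1, Z[2]=1)=1; Z[34]=1
i=35: outside box; Z[35]=0
i=36: outside box; Z[36]=1 extend→box=[36,37)
i=37: outside box; Z[37]=2 extend→box=[37,39)
i=38: min(r-i=1, Z[1]=0)=0; Z[38]=0
i=39: outside box; Z[39]=0

[40, 0, 1, 2, 0, 0, 0, 1, 1, 5, 0, 1, 2, 0, 0, 0, 0, 0, 0, 1, 0, 3, 0, 6, 0, 1, 2, 0, 0, 5, 0, 1, 3, 0, 1, 0, 1, 2, 0, 0]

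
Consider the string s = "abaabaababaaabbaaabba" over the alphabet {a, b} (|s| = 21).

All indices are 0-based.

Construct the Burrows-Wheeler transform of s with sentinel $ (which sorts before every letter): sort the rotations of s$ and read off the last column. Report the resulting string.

rank  rotation                last
    0  $abaabaababaaabbaaabba  a
    1  a$abaabaababaaabbaaabb  b
    2  aaabba$abaabaababaaabb  b
    3  aaabbaaabba$abaabaabab  b
    4  aabaababaaabbaaabba$ab  b
    5  aababaaabbaaabba$abaab  b
    6  aabba$abaabaababaaabba  a
    7  aabbaaabba$abaabaababa  a
    8  abaaabbaaabba$abaabaab  b
    9  abaabaababaaabbaaabba$  $
   10  abaababaaabbaaabba$aba  a
   11  ababaaabbaaabba$abaaba  a
   12  abba$abaabaababaaabbaa  a
   13  abbaaabba$abaabaababaa  a
   14  ba$abaabaababaaabbaaab  b
   15  baaabba$abaabaababaaab  b
   16  baaabbaaabba$abaabaaba  a
   17  baabaababaaabbaaabba$a  a
   18  baababaaabbaaabba$abaa  a
   19  babaaabbaaabba$abaabaa  a
   20  bba$abaabaababaaabbaaa  a
   21  bbaaabba$abaabaababaaa  a

abbbbbaab$aaaabbaaaaaa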